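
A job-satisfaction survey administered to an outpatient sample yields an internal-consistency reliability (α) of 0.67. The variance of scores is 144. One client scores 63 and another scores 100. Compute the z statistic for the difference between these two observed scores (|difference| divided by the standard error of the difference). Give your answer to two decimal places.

SD = √144 = 12.000
SEM = 12.000 × √(1 − 0.670) = 12.000 × √0.330 ≈ 12.000 × 0.574 ≈ 6.893
SE_diff = √2 × SEM ≈ 9.749
z = 37 / 9.749 ≈ 3.795

3.80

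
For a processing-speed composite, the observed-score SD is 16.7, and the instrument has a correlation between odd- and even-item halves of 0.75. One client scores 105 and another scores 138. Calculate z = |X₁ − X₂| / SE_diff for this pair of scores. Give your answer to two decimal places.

Spearman-Brown: r = 2(0.75) / (1 + 0.75) = 1.500 / 1.750 ≃ 0.857
SEM = 16.700×√(1 − 0.857) ≃ 6.312
SE_diff = √2 × SEM ≃ 8.927
z = 33 / 8.927 ≃ 3.697

3.70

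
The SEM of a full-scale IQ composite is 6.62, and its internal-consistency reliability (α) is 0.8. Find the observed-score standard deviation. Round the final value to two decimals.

14.80

σ = SEM·(1 − r)^(−1/2) ≈ 6.62·2.2361 ≈ 14.8028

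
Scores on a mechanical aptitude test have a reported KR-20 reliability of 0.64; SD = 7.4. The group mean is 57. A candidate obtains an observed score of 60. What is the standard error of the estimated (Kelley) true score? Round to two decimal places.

3.55

SE_est = SD · √(r(1 − r)) = 7.4000 · √0.2304 ≈ 7.4000 · 0.4800 ≈ 3.5520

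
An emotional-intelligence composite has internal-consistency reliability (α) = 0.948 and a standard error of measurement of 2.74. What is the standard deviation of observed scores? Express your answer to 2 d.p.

SD = 2.74 / √(1 − 0.948) ≃ 12.0157

12.02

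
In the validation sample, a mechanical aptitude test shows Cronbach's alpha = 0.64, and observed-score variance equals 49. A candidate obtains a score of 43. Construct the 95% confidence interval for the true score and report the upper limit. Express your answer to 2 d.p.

51.23

SD = √49 ≈ 7.0000
SEM = 7.0000·√(1 − 0.6400) ≈ 4.2000
Margin = 1.96 · 4.2000 ≈ 8.2320
Upper bound: 43 + 8.2320 = 51.2320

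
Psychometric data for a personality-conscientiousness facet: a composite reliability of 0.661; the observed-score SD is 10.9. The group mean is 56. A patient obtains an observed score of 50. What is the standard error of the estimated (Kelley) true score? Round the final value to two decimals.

SE_est = SD × √(r(1 − r)) = 10.900 × √0.224 ≃ 10.900 × 0.473 ≃ 5.160

5.16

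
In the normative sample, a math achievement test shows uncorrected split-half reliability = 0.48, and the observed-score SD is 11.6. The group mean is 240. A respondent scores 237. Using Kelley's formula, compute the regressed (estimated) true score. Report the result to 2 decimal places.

r_full = 2·0.48 / (1 + 0.48) ≈ 0.64865
T̂ = r·X + (1 − r)·M = 0.64865·237 + 0.35135·240 ≈ 153.72973 + 84.32432 ≈ 238.05405

238.05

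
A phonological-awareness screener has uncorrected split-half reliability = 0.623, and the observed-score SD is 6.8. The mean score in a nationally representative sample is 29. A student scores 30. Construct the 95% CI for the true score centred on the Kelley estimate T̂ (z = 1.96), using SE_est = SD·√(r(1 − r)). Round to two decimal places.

[24.14, 35.40]

r_full = 2·0.623 / (1 + 0.623) ≈ 0.768
T̂ = r·X + (1 − r)·M = 0.768×30 + 0.232×29 ≈ 23.031 + 6.736 ≈ 29.768
SE_est = SD × √(r(1 − r)) = 6.800 × √0.178 ≈ 6.800 × 0.422 ≈ 2.872
CI = 29.768 ± 1.96 × 2.872 → [24.139, 35.396]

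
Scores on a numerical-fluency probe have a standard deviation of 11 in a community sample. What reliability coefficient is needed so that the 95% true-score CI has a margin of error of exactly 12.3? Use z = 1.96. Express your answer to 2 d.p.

0.67

SEM needed = half-width / z = 12.3/1.96 ≈ 6.27551
r = 1 − (SEM / SD)² = 1 − (6.27551 / 11)² ≈ 1 − 0.32547 ≈ 0.67453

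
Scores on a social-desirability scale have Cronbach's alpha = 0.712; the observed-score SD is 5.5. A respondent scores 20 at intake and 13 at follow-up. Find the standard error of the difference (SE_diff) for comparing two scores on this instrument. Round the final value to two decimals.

SEM = 5.500 × √(1 − 0.712) = 5.500 × √0.288 ≈ 5.500 × 0.537 ≈ 2.952
SE_diff = √2 × SEM ≈ 4.174

4.17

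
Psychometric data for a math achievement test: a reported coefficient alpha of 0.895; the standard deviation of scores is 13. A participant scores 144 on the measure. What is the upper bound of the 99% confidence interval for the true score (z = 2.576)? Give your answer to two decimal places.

The standard error of measurement is 13.000×√(1 − 0.895) ≃ 13.000×0.324 ≃ 4.212.
2.576 × SEM ≃ 10.851
Upper bound: 144 + 10.851 = 154.851

154.85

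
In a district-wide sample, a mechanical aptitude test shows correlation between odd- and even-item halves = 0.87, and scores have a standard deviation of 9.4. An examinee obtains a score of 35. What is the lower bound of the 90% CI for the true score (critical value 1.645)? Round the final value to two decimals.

Full-length reliability (Spearman-Brown) = 2(0.87)/(1+0.87) ≈ 0.930
SEM = 9.400·√(1 − 0.930) ≈ 2.478
Half-width = 1.645·2.478 ≈ 4.077
Lower bound: 35 − 4.077 = 30.923

30.92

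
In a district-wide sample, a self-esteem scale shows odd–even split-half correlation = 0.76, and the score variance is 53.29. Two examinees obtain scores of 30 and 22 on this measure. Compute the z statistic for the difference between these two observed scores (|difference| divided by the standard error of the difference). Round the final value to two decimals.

SD = √53.29 = 7.3000
Spearman-Brown: r = 2(0.76) / (1 + 0.76) = 1.5200 / 1.7600 ≃ 0.8636
SEM = 7.3000 × √(1 − 0.8636) = 7.3000 × √0.1364 ≃ 7.3000 × 0.3693 ≃ 2.6957
SE_diff = SEM × √2 ≃ 2.6957 × 1.4142 ≃ 3.8123
z = 8 / 3.8123 ≃ 2.0985

2.10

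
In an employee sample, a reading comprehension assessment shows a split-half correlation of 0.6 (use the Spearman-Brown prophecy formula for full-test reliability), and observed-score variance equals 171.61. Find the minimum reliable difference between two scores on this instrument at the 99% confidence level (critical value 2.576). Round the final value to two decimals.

23.86

SD = √171.61 ≈ 13.1000
r_full = 2·0.6 / (1 + 0.6) ≈ 0.7500
SEM = 13.1000·√(1 − 0.7500) ≈ 6.5500
SE_diff = √2 · SEM ≈ 9.2631
Minimum reliable difference = 2.576 · SE_diff ≈ 2.576 · 9.2631 ≈ 23.8617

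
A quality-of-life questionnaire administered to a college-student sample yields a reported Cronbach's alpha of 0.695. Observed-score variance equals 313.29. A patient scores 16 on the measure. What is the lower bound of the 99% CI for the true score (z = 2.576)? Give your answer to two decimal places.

-9.18

σ = 313.29^(1/2) = 17.7000
SEM = 17.7000 · √(1 − 0.6950) = 17.7000 · √0.3050 ≈ 17.7000 · 0.5523 ≈ 9.7751
Margin = 2.576 · 9.7751 ≈ 25.1808
Lower bound: 16 − 25.1808 = -9.1808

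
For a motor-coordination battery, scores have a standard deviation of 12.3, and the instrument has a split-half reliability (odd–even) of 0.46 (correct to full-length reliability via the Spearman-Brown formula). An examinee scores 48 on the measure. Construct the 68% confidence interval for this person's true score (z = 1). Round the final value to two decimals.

[40.52, 55.48]

Full-length reliability (Spearman-Brown) = 2(0.46)/(1+0.46) ≃ 0.630
SEM = 12.300·√(1 − 0.630) ≃ 7.480
Half-width = 1·7.480 ≃ 7.480
CI = 48 ± 7.480 → [40.520, 55.480]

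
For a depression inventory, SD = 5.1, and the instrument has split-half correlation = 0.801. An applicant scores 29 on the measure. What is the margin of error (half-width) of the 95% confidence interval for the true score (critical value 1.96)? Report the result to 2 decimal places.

r_full = 2·0.801 / (1 + 0.801) ≈ 0.8895
SEM = 5.1000 × √(1 − 0.8895) = 5.1000 × √0.1105 ≈ 5.1000 × 0.3324 ≈ 1.6953
Half-width = 1.96×1.6953 ≈ 3.3227

3.32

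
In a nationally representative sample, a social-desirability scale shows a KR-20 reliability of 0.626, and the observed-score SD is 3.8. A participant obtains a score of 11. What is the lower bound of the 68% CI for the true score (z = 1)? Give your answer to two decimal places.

SEM = 3.800*√(1 − 0.626) ≈ 2.324
Half-width = 1*2.324 ≈ 2.324
Lower bound: 11 − 2.324 = 8.676

8.68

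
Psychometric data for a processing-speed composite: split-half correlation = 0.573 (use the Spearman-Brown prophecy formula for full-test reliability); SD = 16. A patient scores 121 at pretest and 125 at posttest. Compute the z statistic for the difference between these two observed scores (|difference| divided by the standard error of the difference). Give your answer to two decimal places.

Spearman-Brown: r = 2(0.573) / (1 + 0.573) = 1.146 / 1.573 ≃ 0.729
SEM = 16.000 * √(1 − 0.729) = 16.000 * √0.271 ≃ 16.000 * 0.521 ≃ 8.336
Standard error of the difference = 8.336·√2 ≃ 11.789
z = 4 / 11.789 ≃ 0.339

0.34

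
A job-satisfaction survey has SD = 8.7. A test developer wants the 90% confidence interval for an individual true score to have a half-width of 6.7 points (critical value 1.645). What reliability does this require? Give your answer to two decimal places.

0.78

Required SEM = 6.7 / 1.645 ≃ 4.07295
r = 1 − (SEM / SD)² = 1 − (4.07295 / 8.7)² ≃ 1 − 0.21917 ≃ 0.78083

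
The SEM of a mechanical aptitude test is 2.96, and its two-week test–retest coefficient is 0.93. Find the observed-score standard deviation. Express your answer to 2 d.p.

11.19

σ = SEM·(1 − r)^(−1/2) ≃ 2.96×3.780 ≃ 11.188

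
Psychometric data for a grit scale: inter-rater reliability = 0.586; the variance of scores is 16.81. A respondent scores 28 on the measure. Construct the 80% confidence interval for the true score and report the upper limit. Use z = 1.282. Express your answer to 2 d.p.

31.38

SD = √16.81 = 4.1000
SEM = 4.1000 · √(1 − 0.5860) = 4.1000 · √0.4140 ≈ 4.1000 · 0.6434 ≈ 2.6381
Margin = 1.282 · 2.6381 ≈ 3.3820
Upper limit = 28 + 3.3820 ≈ 31.3820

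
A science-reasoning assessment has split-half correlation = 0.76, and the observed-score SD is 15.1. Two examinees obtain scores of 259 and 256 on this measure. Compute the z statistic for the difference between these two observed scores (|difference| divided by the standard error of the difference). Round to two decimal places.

Full-length reliability (Spearman-Brown) = 2(0.76)/(1+0.76) ≈ 0.864
The standard error of measurement is 15.100×√(1 − 0.864) ≈ 15.100×0.369 ≈ 5.576.
SE_diff = SEM × √2 ≈ 5.576 × 1.414 ≈ 7.886
z = 3 / 7.886 ≈ 0.380

0.38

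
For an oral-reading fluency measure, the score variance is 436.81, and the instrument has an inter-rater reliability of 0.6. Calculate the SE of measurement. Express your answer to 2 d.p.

σ = 436.81^(1/2) = 20.9000
The standard error of measurement is 20.9000×√(1 − 0.6000) ≈ 20.9000×0.6325 ≈ 13.2183.

13.22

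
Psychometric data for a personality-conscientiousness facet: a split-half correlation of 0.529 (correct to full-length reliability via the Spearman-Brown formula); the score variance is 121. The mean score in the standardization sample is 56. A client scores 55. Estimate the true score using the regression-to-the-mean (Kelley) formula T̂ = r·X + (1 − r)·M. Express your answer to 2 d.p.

55.31

r_full = 2·0.529 / (1 + 0.529) ≈ 0.692
Estimated true score = 0.692*55 + (1 − 0.692)*56 ≈ 55.308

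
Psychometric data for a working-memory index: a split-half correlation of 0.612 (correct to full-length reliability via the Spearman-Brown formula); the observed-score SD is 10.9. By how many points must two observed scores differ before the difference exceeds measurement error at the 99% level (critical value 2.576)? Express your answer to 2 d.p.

19.48

Spearman-Brown: r = 2(0.612) / (1 + 0.612) = 1.2240 / 1.6120 ≈ 0.7593
The standard error of measurement is 10.9000*√(1 − 0.7593) ≈ 10.9000*0.4906 ≈ 5.3476.
SE_diff = √2 * SEM ≈ 7.5627
Minimum reliable difference = 2.576 * SE_diff ≈ 2.576 * 7.5627 ≈ 19.4814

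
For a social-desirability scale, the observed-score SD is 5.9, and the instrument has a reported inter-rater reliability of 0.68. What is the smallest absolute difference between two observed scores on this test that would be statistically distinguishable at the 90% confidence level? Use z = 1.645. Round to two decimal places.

7.76

SEM = 5.900*√(1 − 0.680) ≈ 3.338
Standard error of the difference = 3.338·√2 ≈ 4.720
Smallest detectable difference = 1.645*4.720 ≈ 7.764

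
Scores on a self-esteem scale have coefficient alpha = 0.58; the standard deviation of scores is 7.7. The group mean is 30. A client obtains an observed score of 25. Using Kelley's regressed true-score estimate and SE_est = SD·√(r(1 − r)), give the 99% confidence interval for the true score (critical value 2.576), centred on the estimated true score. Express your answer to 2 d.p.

[17.31, 36.89]

T̂ = 0.580(25) + 0.420(30) ≈ 27.100
SE_est = 7.700·√(0.580·0.420) ≈ 3.800
99% CI: 27.100 ± 9.790 ≈ (17.310, 36.890)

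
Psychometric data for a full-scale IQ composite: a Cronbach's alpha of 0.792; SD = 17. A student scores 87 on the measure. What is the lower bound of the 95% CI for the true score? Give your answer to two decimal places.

71.80

SEM = 17.0000*√(1 − 0.7920) ≃ 7.7532
1.96 * SEM ≃ 15.1963
Lower limit = 87 − 15.1963 ≃ 71.8037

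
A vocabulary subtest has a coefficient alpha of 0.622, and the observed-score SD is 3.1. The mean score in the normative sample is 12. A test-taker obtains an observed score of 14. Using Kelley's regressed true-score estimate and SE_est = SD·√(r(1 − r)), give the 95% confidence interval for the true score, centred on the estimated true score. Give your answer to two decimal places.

Estimated true score = 0.622×14 + (1 − 0.622)×12 ≈ 13.244
SE_est = SD × √(r(1 − r)) = 3.100 × √0.235 ≈ 3.100 × 0.485 ≈ 1.503
CI = 13.244 ± 1.96 × 1.503 → [10.298, 16.190]

[10.30, 16.19]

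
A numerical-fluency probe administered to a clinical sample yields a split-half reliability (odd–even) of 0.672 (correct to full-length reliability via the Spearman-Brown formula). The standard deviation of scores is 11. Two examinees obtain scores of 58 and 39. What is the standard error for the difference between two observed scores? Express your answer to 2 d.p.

r_full = 2·0.672 / (1 + 0.672) ≈ 0.8038
The standard error of measurement is 11.0000×√(1 − 0.8038) ≈ 11.0000×0.4429 ≈ 4.8720.
Standard error of the difference = 4.8720·√2 ≈ 6.8901

6.89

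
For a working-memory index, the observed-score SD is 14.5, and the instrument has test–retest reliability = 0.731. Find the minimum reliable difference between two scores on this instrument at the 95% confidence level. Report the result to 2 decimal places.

20.85

SEM = 14.5000 × √(1 − 0.7310) = 14.5000 × √0.2690 ≈ 14.5000 × 0.5187 ≈ 7.5205
Standard error of the difference = 7.5205·√2 ≈ 10.6355
Smallest detectable difference = 1.96×10.6355 ≈ 20.8456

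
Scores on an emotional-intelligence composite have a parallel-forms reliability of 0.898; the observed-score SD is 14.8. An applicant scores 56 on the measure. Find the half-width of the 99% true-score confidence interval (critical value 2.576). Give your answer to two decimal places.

12.18

SEM = 14.8000 · √(1 − 0.8980) = 14.8000 · √0.1020 ≈ 14.8000 · 0.3194 ≈ 4.7267
2.576 · SEM ≈ 12.1761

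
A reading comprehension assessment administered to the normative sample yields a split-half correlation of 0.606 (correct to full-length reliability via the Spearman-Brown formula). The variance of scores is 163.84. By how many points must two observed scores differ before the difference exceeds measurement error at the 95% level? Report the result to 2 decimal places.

σ = 163.84^(1/2) = 12.800
Full-length reliability (Spearman-Brown) = 2(0.606)/(1+0.606) ≈ 0.755
SEM = 12.800 × √(1 − 0.755) = 12.800 × √0.245 ≈ 12.800 × 0.495 ≈ 6.340
Standard error of the difference = 6.340·√2 ≈ 8.966
Minimum reliable difference = 1.96 × SE_diff ≈ 1.96 × 8.966 ≈ 17.573

17.57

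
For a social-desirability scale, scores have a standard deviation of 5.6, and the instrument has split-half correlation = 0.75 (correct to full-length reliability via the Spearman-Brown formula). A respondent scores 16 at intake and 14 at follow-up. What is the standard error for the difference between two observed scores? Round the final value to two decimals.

2.99

r_full = 2·0.75 / (1 + 0.75) ≈ 0.857
SEM = 5.600 · √(1 − 0.857) = 5.600 · √0.143 ≈ 5.600 · 0.378 ≈ 2.117
Standard error of the difference = 2.117·√2 ≈ 2.993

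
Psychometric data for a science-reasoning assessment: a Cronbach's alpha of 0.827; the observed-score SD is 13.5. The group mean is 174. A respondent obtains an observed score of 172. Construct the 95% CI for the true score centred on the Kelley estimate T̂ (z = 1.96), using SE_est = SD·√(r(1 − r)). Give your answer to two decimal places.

T̂ = 0.82700(172) + 0.17300(174) ≃ 172.34600
SE_est = 13.50000*√(0.82700*0.17300) ≃ 5.10634
95% CI: 172.34600 ± 10.00842 ≃ (162.33758, 182.35442)

[162.34, 182.35]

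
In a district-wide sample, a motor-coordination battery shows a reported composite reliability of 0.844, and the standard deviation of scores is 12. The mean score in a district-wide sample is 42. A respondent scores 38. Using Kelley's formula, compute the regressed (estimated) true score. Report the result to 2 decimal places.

38.62

T̂ = 0.844(38) + 0.156(42) ≈ 38.624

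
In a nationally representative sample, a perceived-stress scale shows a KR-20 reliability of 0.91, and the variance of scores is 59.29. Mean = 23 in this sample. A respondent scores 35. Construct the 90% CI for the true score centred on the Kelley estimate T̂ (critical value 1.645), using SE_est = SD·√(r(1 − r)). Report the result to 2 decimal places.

[30.30, 37.54]

SD = √59.29 ≈ 7.7000
T̂ = 0.9100(35) + 0.0900(23) ≈ 33.9200
SE_est = 7.7000·√(0.9100·0.0900) ≈ 2.2036
90% CI: 33.9200 ± 3.6249 ≈ (30.2951, 37.5449)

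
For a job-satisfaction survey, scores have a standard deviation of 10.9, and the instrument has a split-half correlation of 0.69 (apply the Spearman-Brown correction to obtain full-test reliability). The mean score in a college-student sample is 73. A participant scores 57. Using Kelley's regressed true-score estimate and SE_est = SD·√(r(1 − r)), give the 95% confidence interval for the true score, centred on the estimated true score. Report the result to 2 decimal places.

[51.67, 68.20]

r_full = 2·0.69 / (1 + 0.69) ≃ 0.81657
Estimated true score = 0.81657*57 + (1 − 0.81657)*73 ≃ 59.93491
SE_est = SD * √(r(1 − r)) = 10.90000 * √0.14978 ≃ 10.90000 * 0.38702 ≃ 4.21852
95% CI: 59.93491 ± 8.26830 ≃ (51.66661, 68.20321)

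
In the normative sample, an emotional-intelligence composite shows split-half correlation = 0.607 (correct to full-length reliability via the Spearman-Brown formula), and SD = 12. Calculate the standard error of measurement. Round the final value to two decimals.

Spearman-Brown: r = 2(0.607) / (1 + 0.607) = 1.2140 / 1.6070 ≈ 0.7554
The standard error of measurement is 12.0000·√(1 − 0.7554) ≈ 12.0000·0.4945 ≈ 5.9343.

5.93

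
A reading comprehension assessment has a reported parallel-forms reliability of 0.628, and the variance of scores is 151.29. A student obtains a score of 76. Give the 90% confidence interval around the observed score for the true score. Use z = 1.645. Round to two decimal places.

[63.66, 88.34]

SD = √151.29 ≃ 12.300
SEM = 12.300×√(1 − 0.628) ≃ 7.502
Half-width = 1.645×7.502 ≃ 12.341
90% CI: 76 ± 12.341 = [63.659, 88.341]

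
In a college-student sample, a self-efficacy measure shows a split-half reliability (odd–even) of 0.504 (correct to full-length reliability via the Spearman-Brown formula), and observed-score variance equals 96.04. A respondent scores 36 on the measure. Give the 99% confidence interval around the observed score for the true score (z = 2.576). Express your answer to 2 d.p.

SD = √96.04 ≈ 9.8000
r_full = 2·0.504 / (1 + 0.504) ≈ 0.6702
SEM = 9.8000×√(1 − 0.6702) ≈ 5.6279
Half-width = 2.576×5.6279 ≈ 14.4974
99% CI: 36 ± 14.4974 = [21.5026, 50.4974]

[21.50, 50.50]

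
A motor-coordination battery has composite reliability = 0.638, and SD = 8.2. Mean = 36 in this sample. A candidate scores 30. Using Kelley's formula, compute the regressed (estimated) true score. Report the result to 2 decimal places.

32.17

Estimated true score = 0.63800·30 + (1 − 0.63800)·36 ≈ 32.17200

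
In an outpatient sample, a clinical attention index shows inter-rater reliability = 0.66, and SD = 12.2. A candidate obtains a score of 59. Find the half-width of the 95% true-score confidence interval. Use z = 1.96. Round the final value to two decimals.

SEM = 12.200 × √(1 − 0.660) = 12.200 × √0.340 ≈ 12.200 × 0.583 ≈ 7.114
Margin = 1.96 × 7.114 ≈ 13.943

13.94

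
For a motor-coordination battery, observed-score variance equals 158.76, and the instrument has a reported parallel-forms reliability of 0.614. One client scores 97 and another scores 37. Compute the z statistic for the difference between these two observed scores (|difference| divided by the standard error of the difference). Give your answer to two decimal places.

SD = √158.76 ≈ 12.60000
SEM = 12.60000·√(1 − 0.61400) ≈ 7.82824
Standard error of the difference = 7.82824·√2 ≈ 11.07080
z = 60 / 11.07080 ≈ 5.41966

5.42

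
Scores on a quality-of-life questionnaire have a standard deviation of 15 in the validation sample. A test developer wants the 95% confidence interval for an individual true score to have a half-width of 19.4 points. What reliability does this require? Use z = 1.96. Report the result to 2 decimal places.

0.56

Required SEM = 19.4 / 1.96 ≃ 9.89796
r = 1 − (9.89796/15)² ≃ 1 − 0.43542 ≃ 0.56458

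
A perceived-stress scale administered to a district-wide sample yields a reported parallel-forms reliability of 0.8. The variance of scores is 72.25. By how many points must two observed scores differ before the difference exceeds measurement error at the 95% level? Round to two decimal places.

10.54

SD = √72.25 ≃ 8.5000
The standard error of measurement is 8.5000·√(1 − 0.8000) ≃ 8.5000·0.4472 ≃ 3.8013.
Standard error of the difference = 3.8013·√2 ≃ 5.3759
Minimum reliable difference = 1.96 · SE_diff ≃ 1.96 · 5.3759 ≃ 10.5367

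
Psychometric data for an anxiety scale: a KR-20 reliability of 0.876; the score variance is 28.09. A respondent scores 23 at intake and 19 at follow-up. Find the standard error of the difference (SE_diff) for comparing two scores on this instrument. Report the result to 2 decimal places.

SD = √28.09 ≈ 5.300
SEM = 5.300 × √(1 − 0.876) = 5.300 × √0.124 ≈ 5.300 × 0.352 ≈ 1.866
SE_diff = SEM × √2 ≈ 1.866 × 1.414 ≈ 2.639

2.64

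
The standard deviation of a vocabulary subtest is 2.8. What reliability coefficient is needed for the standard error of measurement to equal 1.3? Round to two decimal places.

r = 1 − (SEM / SD)² = 1 − (1.300 / 2.8)² ≈ 1 − 0.216 ≈ 0.784

0.78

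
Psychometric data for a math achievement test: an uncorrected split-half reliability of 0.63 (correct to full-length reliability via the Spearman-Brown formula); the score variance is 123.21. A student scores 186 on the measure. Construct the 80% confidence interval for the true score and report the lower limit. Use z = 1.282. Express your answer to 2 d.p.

179.22

SD = √123.21 = 11.1000
Spearman-Brown: r = 2(0.63) / (1 + 0.63) = 1.2600 / 1.6300 ≈ 0.7730
SEM = 11.1000 × √(1 − 0.7730) = 11.1000 × √0.2270 ≈ 11.1000 × 0.4764 ≈ 5.2885
1.282 × SEM ≈ 6.7798
Lower limit = 186 − 6.7798 ≈ 179.2202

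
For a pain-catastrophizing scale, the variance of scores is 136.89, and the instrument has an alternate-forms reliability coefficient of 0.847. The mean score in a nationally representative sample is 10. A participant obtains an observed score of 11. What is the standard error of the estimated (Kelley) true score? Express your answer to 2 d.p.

σ = 136.89^(1/2) = 11.700
SE_est = 11.700*√(0.847*0.153) ≈ 4.212

4.21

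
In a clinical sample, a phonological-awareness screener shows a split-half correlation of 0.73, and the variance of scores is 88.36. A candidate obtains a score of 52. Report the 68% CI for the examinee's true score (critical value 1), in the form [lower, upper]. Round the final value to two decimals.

σ = 88.36^(1/2) = 9.40000
Spearman-Brown: r = 2(0.73) / (1 + 0.73) = 1.46000 / 1.73000 ≈ 0.84393
SEM = 9.40000 * √(1 − 0.84393) = 9.40000 * √0.15607 ≈ 9.40000 * 0.39506 ≈ 3.71353
Margin = 1 * 3.71353 ≈ 3.71353
68% CI: 52 ± 3.71353 = [48.28647, 55.71353]

[48.29, 55.71]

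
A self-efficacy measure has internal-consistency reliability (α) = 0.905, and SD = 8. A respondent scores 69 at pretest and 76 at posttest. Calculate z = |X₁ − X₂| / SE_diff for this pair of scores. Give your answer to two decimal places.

2.01

SEM = 8.000 * √(1 − 0.905) = 8.000 * √0.095 ≈ 8.000 * 0.308 ≈ 2.466
SE_diff = √2 * SEM ≈ 3.487
z = 7 / 3.487 ≈ 2.007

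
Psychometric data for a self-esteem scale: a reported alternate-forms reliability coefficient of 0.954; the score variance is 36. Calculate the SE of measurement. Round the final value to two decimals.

SD = √36 ≃ 6.00000
The standard error of measurement is 6.00000·√(1 − 0.95400) ≃ 6.00000·0.21448 ≃ 1.28686.

1.29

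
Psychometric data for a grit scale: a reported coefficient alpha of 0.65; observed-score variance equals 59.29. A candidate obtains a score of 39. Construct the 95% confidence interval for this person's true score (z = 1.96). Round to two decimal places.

[30.07, 47.93]

SD = √59.29 ≈ 7.7000
SEM = 7.7000*√(1 − 0.6500) ≈ 4.5554
Margin = 1.96 * 4.5554 ≈ 8.9285
Interval: (30.0715, 47.9285)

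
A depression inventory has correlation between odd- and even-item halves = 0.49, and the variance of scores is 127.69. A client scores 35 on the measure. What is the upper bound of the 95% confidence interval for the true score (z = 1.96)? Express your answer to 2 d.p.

SD = √127.69 = 11.300
Full-length reliability (Spearman-Brown) = 2(0.49)/(1+0.49) ≈ 0.658
SEM = 11.300 * √(1 − 0.658) = 11.300 * √0.342 ≈ 11.300 * 0.585 ≈ 6.611
1.96 * SEM ≈ 12.958
Upper limit = 35 + 12.958 ≈ 47.958

47.96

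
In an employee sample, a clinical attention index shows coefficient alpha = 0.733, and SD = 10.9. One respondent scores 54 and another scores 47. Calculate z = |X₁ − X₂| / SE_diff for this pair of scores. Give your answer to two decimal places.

0.88

The standard error of measurement is 10.9000*√(1 − 0.7330) ≈ 10.9000*0.5167 ≈ 5.6323.
Standard error of the difference = 5.6323·√2 ≈ 7.9652
z = 7 / 7.9652 ≈ 0.8788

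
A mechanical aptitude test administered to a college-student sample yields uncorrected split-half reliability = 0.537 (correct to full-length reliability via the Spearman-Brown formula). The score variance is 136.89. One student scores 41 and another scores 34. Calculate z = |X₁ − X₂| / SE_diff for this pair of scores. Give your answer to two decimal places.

SD = √136.89 = 11.7000
Spearman-Brown: r = 2(0.537) / (1 + 0.537) = 1.0740 / 1.5370 ≃ 0.6988
The standard error of measurement is 11.7000·√(1 − 0.6988) ≃ 11.7000·0.5488 ≃ 6.4215.
SE_diff = √2 · SEM ≃ 9.0814
z = 7 / 9.0814 ≃ 0.7708

0.77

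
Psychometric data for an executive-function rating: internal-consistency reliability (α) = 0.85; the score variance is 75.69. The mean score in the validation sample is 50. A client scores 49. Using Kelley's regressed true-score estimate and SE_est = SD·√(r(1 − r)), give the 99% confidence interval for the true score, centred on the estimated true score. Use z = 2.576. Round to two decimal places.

[41.15, 57.15]

SD = √75.69 = 8.700
T̂ = r·X + (1 − r)·M = 0.850·49 + 0.150·50 = 41.650 + 7.500 ≈ 49.150
SE_est = 8.700·√(0.850·0.150) ≈ 3.107
99% CI: 49.150 ± 8.002 ≈ (41.148, 57.152)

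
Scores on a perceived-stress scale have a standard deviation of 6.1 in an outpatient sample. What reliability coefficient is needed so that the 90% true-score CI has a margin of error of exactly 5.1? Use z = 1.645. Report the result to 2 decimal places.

Required SEM = 5.1 / 1.645 ≈ 3.1003
r = 1 − (3.1003/6.1)² ≈ 1 − 0.2583 ≈ 0.7417

0.74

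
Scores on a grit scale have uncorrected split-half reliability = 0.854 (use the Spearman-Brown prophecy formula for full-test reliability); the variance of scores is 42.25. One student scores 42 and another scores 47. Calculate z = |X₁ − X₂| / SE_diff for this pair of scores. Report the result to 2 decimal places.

SD = √42.25 ≈ 6.50000
r_full = 2·0.854 / (1 + 0.854) ≈ 0.92125
SEM = 6.50000 * √(1 − 0.92125) = 6.50000 * √0.07875 ≈ 6.50000 * 0.28062 ≈ 1.82404
SE_diff = √2 * SEM ≈ 2.57959
z = |42 − 47| / 2.57959 = 5 / 2.57959 ≈ 1.93830

1.94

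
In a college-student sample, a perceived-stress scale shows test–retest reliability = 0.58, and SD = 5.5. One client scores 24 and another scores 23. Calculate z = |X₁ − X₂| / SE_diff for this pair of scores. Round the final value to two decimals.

0.20

SEM = 5.5000 · √(1 − 0.5800) = 5.5000 · √0.4200 ≈ 5.5000 · 0.6481 ≈ 3.5644
SE_diff = SEM · √2 ≈ 3.5644 · 1.4142 ≈ 5.0408
z = 1 / 5.0408 ≈ 0.1984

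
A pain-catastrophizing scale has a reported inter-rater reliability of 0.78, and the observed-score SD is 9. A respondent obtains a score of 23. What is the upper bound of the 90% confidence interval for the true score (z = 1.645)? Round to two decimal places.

29.94

SEM = 9.0000 * √(1 − 0.7800) = 9.0000 * √0.2200 ≈ 9.0000 * 0.4690 ≈ 4.2214
1.645 * SEM ≈ 6.9442
Upper bound: 23 + 6.9442 = 29.9442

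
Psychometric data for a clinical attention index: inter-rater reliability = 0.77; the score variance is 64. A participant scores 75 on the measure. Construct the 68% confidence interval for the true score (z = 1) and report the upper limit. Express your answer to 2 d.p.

SD = √64 = 8.000
SEM = 8.000 * √(1 − 0.770) = 8.000 * √0.230 ≈ 8.000 * 0.480 ≈ 3.837
Half-width = 1*3.837 ≈ 3.837
Upper bound: 75 + 3.837 = 78.837

78.84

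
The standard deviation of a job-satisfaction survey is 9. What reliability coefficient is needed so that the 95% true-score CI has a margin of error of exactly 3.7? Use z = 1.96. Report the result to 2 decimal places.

SEM needed = half-width / z = 3.7/1.96 ≈ 1.8878
r = 1 − (SEM / SD)² = 1 − (1.8878 / 9)² ≈ 1 − 0.0440 ≈ 0.9560

0.96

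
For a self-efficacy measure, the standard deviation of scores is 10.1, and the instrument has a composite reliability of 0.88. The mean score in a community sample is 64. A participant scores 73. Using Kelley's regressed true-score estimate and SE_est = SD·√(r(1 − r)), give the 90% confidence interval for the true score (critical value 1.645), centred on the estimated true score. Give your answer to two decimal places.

[66.52, 77.32]

Estimated true score = 0.8800×73 + (1 − 0.8800)×64 ≃ 71.9200
SE_est = SD × √(r(1 − r)) = 10.1000 × √0.1056 ≃ 10.1000 × 0.3250 ≃ 3.2821
CI = 71.9200 ± 1.645 × 3.2821 → [66.5209, 77.3191]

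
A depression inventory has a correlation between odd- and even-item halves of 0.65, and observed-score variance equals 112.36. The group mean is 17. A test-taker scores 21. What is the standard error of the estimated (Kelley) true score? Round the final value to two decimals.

SD = √112.36 ≈ 10.600
r_full = 2·0.65 / (1 + 0.65) ≈ 0.788
SE_est = SD × √(r(1 − r)) = 10.600 × √0.167 ≈ 10.600 × 0.409 ≈ 4.333

4.33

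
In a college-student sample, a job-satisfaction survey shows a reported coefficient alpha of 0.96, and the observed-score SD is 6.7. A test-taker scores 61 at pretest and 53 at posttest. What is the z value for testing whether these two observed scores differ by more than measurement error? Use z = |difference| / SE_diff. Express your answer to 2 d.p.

4.22

SEM = 6.7000 · √(1 − 0.9600) = 6.7000 · √0.0400 ≈ 6.7000 · 0.2000 ≈ 1.3400
SE_diff = √2 · SEM ≈ 1.8950
z = |61 − 53| / 1.8950 = 8 / 1.8950 ≈ 4.2215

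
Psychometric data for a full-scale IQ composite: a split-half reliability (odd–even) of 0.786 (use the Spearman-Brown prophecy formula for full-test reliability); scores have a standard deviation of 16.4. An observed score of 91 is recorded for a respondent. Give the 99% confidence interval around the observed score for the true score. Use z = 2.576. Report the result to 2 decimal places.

Full-length reliability (Spearman-Brown) = 2(0.786)/(1+0.786) ≈ 0.880
SEM = 16.400 * √(1 − 0.880) = 16.400 * √0.120 ≈ 16.400 * 0.346 ≈ 5.677
Half-width = 2.576*5.677 ≈ 14.624
99% CI: 91 ± 14.624 = [76.376, 105.624]

[76.38, 105.62]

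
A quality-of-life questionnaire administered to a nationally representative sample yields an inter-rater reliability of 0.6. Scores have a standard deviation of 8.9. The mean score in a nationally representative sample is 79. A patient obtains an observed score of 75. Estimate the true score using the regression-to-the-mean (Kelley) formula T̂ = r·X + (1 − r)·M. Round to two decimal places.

Estimated true score = 0.6000×75 + (1 − 0.6000)×79 ≃ 76.6000

76.60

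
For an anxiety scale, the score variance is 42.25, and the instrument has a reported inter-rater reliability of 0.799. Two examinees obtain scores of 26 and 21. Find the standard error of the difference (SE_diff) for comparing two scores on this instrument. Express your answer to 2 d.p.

4.12

σ = 42.25^(1/2) = 6.50000
The standard error of measurement is 6.50000×√(1 − 0.79900) ≈ 6.50000×0.44833 ≈ 2.91415.
SE_diff = √2 × SEM ≈ 4.12123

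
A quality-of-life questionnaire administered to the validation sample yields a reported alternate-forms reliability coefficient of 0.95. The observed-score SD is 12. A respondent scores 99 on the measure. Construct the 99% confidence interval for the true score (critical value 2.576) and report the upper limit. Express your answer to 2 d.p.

105.91

SEM = 12.00000 · √(1 − 0.95000) = 12.00000 · √0.05000 ≈ 12.00000 · 0.22361 ≈ 2.68328
Margin = 2.576 · 2.68328 ≈ 6.91213
Upper bound: 99 + 6.91213 = 105.91213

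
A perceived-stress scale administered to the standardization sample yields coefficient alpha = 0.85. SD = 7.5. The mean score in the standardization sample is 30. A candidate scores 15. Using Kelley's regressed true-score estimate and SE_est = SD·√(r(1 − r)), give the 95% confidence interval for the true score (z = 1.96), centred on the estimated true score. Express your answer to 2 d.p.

[12.00, 22.50]

Estimated true score = 0.85000*15 + (1 − 0.85000)*30 ≈ 17.25000
SE_est = 7.50000·√[r(1 − r)] ≈ 2.67804
CI = 17.25000 ± 1.96 * 2.67804 → [12.00105, 22.49895]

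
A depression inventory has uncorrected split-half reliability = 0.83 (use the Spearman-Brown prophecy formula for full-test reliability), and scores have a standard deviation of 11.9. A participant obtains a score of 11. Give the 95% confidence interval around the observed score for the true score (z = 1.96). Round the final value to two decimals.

Spearman-Brown: r = 2(0.83) / (1 + 0.83) = 1.660 / 1.830 ≈ 0.907
SEM = 11.900×√(1 − 0.907) ≈ 3.627
Margin = 1.96 × 3.627 ≈ 7.109
95% CI: 11 ± 7.109 = [3.891, 18.109]

[3.89, 18.11]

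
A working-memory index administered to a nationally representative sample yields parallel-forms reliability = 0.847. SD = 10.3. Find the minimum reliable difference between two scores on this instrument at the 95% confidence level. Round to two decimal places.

11.17

The standard error of measurement is 10.3000·√(1 − 0.8470) ≈ 10.3000·0.3912 ≈ 4.0289.
SE_diff = SEM · √2 ≈ 4.0289 · 1.4142 ≈ 5.6977
Minimum reliable difference = 1.96 · SE_diff ≈ 1.96 · 5.6977 ≈ 11.1674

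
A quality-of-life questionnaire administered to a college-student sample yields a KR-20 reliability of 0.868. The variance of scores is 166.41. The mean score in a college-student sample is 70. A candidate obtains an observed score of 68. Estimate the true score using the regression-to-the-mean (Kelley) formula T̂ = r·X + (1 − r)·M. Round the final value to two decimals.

T̂ = 0.8680(68) + 0.1320(70) ≈ 68.2640

68.26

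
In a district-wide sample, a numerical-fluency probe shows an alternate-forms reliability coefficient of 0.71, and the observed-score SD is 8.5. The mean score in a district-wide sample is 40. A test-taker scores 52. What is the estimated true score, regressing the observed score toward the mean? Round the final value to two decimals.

48.52

T̂ = 0.71000(52) + 0.29000(40) ≈ 48.52000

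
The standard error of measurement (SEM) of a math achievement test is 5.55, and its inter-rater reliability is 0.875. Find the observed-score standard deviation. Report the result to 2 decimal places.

15.70

SD = 5.55 / √(1 − 0.875) ≃ 15.6978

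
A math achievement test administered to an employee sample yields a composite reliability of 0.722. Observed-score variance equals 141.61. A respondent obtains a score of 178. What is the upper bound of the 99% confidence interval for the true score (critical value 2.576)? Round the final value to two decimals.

SD = √141.61 ≈ 11.9000
SEM = 11.9000·√(1 − 0.7220) ≈ 6.2744
Half-width = 2.576·6.2744 ≈ 16.1627
Upper bound: 178 + 16.1627 = 194.1627

194.16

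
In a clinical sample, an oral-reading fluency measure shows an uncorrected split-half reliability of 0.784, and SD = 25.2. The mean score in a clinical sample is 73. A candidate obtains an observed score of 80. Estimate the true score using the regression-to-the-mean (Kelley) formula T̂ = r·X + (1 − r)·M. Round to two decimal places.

79.15

Spearman-Brown: r = 2(0.784) / (1 + 0.784) = 1.568 / 1.784 ≈ 0.879
T̂ = r·X + (1 − r)·M = 0.879*80 + 0.121*73 ≈ 70.314 + 8.839 ≈ 79.152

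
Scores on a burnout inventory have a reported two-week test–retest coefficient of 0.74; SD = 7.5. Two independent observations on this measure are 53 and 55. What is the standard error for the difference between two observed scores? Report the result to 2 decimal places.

SEM = 7.5000 · √(1 − 0.7400) = 7.5000 · √0.2600 ≃ 7.5000 · 0.5099 ≃ 3.8243
SE_diff = √2 · SEM ≃ 5.4083

5.41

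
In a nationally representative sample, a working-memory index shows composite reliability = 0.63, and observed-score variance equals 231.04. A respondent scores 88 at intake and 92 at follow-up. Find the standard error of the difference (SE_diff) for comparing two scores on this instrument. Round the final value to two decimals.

SD = √231.04 = 15.200
The standard error of measurement is 15.200*√(1 − 0.630) ≈ 15.200*0.608 ≈ 9.246.
Standard error of the difference = 9.246·√2 ≈ 13.076

13.08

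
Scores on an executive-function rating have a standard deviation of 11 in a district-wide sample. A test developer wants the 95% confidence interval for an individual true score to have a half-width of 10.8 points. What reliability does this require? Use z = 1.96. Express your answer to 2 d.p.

0.75

Required SEM = 10.8 / 1.96 ≈ 5.51020
r = 1 − (SEM / SD)² = 1 − (5.51020 / 11)² ≈ 1 − 0.25093 ≈ 0.74907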